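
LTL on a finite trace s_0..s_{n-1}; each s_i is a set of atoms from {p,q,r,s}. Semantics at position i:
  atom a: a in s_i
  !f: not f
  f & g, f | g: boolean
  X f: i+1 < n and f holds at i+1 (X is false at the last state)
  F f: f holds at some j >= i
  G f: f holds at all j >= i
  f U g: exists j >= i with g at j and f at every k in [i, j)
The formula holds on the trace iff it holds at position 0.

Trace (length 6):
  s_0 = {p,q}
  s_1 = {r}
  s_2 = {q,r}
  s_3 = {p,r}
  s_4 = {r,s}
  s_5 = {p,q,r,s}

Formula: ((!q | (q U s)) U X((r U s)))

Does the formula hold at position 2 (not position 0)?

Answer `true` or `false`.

s_0={p,q}: ((!q | (q U s)) U X((r U s)))=True (!q | (q U s))=False !q=False q=True (q U s)=False s=False X((r U s))=True (r U s)=False r=False
s_1={r}: ((!q | (q U s)) U X((r U s)))=True (!q | (q U s))=True !q=True q=False (q U s)=False s=False X((r U s))=True (r U s)=True r=True
s_2={q,r}: ((!q | (q U s)) U X((r U s)))=True (!q | (q U s))=False !q=False q=True (q U s)=False s=False X((r U s))=True (r U s)=True r=True
s_3={p,r}: ((!q | (q U s)) U X((r U s)))=True (!q | (q U s))=True !q=True q=False (q U s)=False s=False X((r U s))=True (r U s)=True r=True
s_4={r,s}: ((!q | (q U s)) U X((r U s)))=True (!q | (q U s))=True !q=True q=False (q U s)=True s=True X((r U s))=True (r U s)=True r=True
s_5={p,q,r,s}: ((!q | (q U s)) U X((r U s)))=False (!q | (q U s))=True !q=False q=True (q U s)=True s=True X((r U s))=False (r U s)=True r=True
Evaluating at position 2: result = True

Answer: true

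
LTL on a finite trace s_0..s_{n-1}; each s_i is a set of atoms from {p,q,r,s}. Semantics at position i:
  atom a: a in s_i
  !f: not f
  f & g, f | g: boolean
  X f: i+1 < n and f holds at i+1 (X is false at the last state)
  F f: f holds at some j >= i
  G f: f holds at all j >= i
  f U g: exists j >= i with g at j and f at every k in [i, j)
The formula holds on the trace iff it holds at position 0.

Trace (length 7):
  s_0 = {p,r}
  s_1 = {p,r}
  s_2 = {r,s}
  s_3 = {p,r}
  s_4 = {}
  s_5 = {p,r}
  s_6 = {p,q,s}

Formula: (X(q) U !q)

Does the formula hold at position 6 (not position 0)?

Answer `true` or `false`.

s_0={p,r}: (X(q) U !q)=True X(q)=False q=False !q=True
s_1={p,r}: (X(q) U !q)=True X(q)=False q=False !q=True
s_2={r,s}: (X(q) U !q)=True X(q)=False q=False !q=True
s_3={p,r}: (X(q) U !q)=True X(q)=False q=False !q=True
s_4={}: (X(q) U !q)=True X(q)=False q=False !q=True
s_5={p,r}: (X(q) U !q)=True X(q)=True q=False !q=True
s_6={p,q,s}: (X(q) U !q)=False X(q)=False q=True !q=False
Evaluating at position 6: result = False

Answer: false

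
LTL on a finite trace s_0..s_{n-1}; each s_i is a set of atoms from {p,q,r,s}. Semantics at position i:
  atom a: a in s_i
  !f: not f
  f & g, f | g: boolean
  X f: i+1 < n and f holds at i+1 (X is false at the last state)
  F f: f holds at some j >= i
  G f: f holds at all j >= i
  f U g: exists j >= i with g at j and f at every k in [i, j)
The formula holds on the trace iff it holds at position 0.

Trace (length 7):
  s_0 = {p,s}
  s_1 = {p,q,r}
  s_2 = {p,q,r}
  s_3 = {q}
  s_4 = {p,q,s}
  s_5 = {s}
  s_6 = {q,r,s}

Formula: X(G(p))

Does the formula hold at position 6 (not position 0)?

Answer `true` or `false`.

Answer: false

Derivation:
s_0={p,s}: X(G(p))=False G(p)=False p=True
s_1={p,q,r}: X(G(p))=False G(p)=False p=True
s_2={p,q,r}: X(G(p))=False G(p)=False p=True
s_3={q}: X(G(p))=False G(p)=False p=False
s_4={p,q,s}: X(G(p))=False G(p)=False p=True
s_5={s}: X(G(p))=False G(p)=False p=False
s_6={q,r,s}: X(G(p))=False G(p)=False p=False
Evaluating at position 6: result = False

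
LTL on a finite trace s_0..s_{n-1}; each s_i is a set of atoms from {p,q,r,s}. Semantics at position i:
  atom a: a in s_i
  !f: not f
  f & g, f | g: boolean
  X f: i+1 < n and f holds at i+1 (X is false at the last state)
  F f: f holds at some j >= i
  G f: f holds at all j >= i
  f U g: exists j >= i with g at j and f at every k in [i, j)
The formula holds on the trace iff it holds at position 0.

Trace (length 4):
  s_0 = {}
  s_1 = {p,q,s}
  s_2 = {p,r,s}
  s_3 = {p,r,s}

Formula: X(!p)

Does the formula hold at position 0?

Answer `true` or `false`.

s_0={}: X(!p)=False !p=True p=False
s_1={p,q,s}: X(!p)=False !p=False p=True
s_2={p,r,s}: X(!p)=False !p=False p=True
s_3={p,r,s}: X(!p)=False !p=False p=True

Answer: false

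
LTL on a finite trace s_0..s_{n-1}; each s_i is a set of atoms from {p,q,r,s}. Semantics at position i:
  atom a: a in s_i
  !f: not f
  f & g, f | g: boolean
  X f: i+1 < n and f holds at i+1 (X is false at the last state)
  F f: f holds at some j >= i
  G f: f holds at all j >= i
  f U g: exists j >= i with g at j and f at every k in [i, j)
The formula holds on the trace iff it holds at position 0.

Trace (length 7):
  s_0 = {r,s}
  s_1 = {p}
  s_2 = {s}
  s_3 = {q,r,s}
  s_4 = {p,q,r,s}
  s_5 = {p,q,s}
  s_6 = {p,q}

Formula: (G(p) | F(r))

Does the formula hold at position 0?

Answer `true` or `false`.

Answer: true

Derivation:
s_0={r,s}: (G(p) | F(r))=True G(p)=False p=False F(r)=True r=True
s_1={p}: (G(p) | F(r))=True G(p)=False p=True F(r)=True r=False
s_2={s}: (G(p) | F(r))=True G(p)=False p=False F(r)=True r=False
s_3={q,r,s}: (G(p) | F(r))=True G(p)=False p=False F(r)=True r=True
s_4={p,q,r,s}: (G(p) | F(r))=True G(p)=True p=True F(r)=True r=True
s_5={p,q,s}: (G(p) | F(r))=True G(p)=True p=True F(r)=False r=False
s_6={p,q}: (G(p) | F(r))=True G(p)=True p=True F(r)=False r=False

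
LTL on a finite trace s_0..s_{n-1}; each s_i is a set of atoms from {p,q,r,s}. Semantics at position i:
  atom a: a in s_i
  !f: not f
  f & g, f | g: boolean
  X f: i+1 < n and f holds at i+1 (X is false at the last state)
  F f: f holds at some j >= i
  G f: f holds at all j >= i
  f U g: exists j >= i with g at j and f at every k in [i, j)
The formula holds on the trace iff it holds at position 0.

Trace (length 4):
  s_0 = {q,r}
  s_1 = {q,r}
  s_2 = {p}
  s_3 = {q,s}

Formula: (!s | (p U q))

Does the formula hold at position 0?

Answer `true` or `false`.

s_0={q,r}: (!s | (p U q))=True !s=True s=False (p U q)=True p=False q=True
s_1={q,r}: (!s | (p U q))=True !s=True s=False (p U q)=True p=False q=True
s_2={p}: (!s | (p U q))=True !s=True s=False (p U q)=True p=True q=False
s_3={q,s}: (!s | (p U q))=True !s=False s=True (p U q)=True p=False q=True

Answer: true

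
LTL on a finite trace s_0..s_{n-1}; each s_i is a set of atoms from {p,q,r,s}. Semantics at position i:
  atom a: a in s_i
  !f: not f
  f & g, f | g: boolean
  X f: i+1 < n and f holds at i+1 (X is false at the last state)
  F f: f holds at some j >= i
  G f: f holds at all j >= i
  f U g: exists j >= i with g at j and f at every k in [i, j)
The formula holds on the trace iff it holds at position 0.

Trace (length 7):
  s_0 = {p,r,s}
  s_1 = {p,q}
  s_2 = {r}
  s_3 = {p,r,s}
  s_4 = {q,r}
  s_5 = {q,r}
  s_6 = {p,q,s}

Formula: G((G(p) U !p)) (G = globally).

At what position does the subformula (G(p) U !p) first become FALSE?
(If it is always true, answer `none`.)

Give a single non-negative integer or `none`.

Answer: 0

Derivation:
s_0={p,r,s}: (G(p) U !p)=False G(p)=False p=True !p=False
s_1={p,q}: (G(p) U !p)=False G(p)=False p=True !p=False
s_2={r}: (G(p) U !p)=True G(p)=False p=False !p=True
s_3={p,r,s}: (G(p) U !p)=False G(p)=False p=True !p=False
s_4={q,r}: (G(p) U !p)=True G(p)=False p=False !p=True
s_5={q,r}: (G(p) U !p)=True G(p)=False p=False !p=True
s_6={p,q,s}: (G(p) U !p)=False G(p)=True p=True !p=False
G((G(p) U !p)) holds globally = False
First violation at position 0.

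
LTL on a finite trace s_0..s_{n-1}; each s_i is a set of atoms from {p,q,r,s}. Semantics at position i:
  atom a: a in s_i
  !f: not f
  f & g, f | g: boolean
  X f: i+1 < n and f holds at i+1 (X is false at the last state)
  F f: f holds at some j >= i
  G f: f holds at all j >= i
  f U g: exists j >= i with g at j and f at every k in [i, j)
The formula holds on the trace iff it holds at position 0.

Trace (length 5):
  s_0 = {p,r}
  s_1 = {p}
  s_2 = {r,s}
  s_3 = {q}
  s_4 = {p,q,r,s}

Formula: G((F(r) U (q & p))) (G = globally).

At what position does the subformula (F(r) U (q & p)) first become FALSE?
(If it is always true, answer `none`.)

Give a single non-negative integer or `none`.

s_0={p,r}: (F(r) U (q & p))=True F(r)=True r=True (q & p)=False q=False p=True
s_1={p}: (F(r) U (q & p))=True F(r)=True r=False (q & p)=False q=False p=True
s_2={r,s}: (F(r) U (q & p))=True F(r)=True r=True (q & p)=False q=False p=False
s_3={q}: (F(r) U (q & p))=True F(r)=True r=False (q & p)=False q=True p=False
s_4={p,q,r,s}: (F(r) U (q & p))=True F(r)=True r=True (q & p)=True q=True p=True
G((F(r) U (q & p))) holds globally = True
No violation — formula holds at every position.

Answer: none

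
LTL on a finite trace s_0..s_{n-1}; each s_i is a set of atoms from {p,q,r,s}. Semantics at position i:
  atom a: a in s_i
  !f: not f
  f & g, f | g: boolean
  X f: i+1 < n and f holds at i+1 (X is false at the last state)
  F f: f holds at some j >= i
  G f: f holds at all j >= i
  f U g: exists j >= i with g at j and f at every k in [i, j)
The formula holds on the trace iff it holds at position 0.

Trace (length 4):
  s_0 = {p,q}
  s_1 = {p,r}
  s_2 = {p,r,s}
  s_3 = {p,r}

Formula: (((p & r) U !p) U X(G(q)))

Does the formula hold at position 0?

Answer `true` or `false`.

s_0={p,q}: (((p & r) U !p) U X(G(q)))=False ((p & r) U !p)=False (p & r)=False p=True r=False !p=False X(G(q))=False G(q)=False q=True
s_1={p,r}: (((p & r) U !p) U X(G(q)))=False ((p & r) U !p)=False (p & r)=True p=True r=True !p=False X(G(q))=False G(q)=False q=False
s_2={p,r,s}: (((p & r) U !p) U X(G(q)))=False ((p & r) U !p)=False (p & r)=True p=True r=True !p=False X(G(q))=False G(q)=False q=False
s_3={p,r}: (((p & r) U !p) U X(G(q)))=False ((p & r) U !p)=False (p & r)=True p=True r=True !p=False X(G(q))=False G(q)=False q=False

Answer: false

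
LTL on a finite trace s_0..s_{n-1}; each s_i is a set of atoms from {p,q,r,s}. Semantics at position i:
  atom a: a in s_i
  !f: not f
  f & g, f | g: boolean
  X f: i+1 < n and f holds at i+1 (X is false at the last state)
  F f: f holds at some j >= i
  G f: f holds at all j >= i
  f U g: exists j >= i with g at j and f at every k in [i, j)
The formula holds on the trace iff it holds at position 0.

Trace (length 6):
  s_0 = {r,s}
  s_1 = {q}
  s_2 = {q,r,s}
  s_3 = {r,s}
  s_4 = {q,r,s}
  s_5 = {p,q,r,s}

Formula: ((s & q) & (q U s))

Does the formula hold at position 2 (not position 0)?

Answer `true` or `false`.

Answer: true

Derivation:
s_0={r,s}: ((s & q) & (q U s))=False (s & q)=False s=True q=False (q U s)=True
s_1={q}: ((s & q) & (q U s))=False (s & q)=False s=False q=True (q U s)=True
s_2={q,r,s}: ((s & q) & (q U s))=True (s & q)=True s=True q=True (q U s)=True
s_3={r,s}: ((s & q) & (q U s))=False (s & q)=False s=True q=False (q U s)=True
s_4={q,r,s}: ((s & q) & (q U s))=True (s & q)=True s=True q=True (q U s)=True
s_5={p,q,r,s}: ((s & q) & (q U s))=True (s & q)=True s=True q=True (q U s)=True
Evaluating at position 2: result = True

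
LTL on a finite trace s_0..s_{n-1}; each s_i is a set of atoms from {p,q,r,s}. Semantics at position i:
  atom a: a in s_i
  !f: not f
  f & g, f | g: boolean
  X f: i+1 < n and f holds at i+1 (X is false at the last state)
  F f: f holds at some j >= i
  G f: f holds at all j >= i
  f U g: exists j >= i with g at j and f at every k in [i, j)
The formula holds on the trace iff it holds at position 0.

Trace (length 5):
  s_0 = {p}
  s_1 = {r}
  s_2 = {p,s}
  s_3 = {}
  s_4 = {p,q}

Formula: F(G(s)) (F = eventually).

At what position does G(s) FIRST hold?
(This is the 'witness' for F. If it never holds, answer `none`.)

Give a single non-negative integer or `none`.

s_0={p}: G(s)=False s=False
s_1={r}: G(s)=False s=False
s_2={p,s}: G(s)=False s=True
s_3={}: G(s)=False s=False
s_4={p,q}: G(s)=False s=False
F(G(s)) does not hold (no witness exists).

Answer: none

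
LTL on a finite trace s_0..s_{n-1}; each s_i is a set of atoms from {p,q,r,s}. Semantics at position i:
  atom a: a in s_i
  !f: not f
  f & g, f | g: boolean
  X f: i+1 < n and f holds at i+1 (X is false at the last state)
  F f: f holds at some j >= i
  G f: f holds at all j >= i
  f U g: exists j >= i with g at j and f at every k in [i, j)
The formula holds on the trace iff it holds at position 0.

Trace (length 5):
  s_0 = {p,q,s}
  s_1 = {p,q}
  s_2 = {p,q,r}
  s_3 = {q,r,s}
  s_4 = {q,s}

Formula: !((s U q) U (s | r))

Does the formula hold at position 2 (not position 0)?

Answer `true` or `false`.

Answer: false

Derivation:
s_0={p,q,s}: !((s U q) U (s | r))=False ((s U q) U (s | r))=True (s U q)=True s=True q=True (s | r)=True r=False
s_1={p,q}: !((s U q) U (s | r))=False ((s U q) U (s | r))=True (s U q)=True s=False q=True (s | r)=False r=False
s_2={p,q,r}: !((s U q) U (s | r))=False ((s U q) U (s | r))=True (s U q)=True s=False q=True (s | r)=True r=True
s_3={q,r,s}: !((s U q) U (s | r))=False ((s U q) U (s | r))=True (s U q)=True s=True q=True (s | r)=True r=True
s_4={q,s}: !((s U q) U (s | r))=False ((s U q) U (s | r))=True (s U q)=True s=True q=True (s | r)=True r=False
Evaluating at position 2: result = False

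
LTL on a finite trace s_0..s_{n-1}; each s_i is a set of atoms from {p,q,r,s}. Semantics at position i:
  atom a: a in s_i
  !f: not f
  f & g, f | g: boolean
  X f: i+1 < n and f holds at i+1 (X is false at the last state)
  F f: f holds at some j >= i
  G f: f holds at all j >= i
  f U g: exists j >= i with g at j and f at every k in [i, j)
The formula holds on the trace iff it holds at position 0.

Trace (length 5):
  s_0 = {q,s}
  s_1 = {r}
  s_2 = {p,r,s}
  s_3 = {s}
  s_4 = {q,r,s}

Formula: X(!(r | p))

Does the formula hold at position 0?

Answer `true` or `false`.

Answer: false

Derivation:
s_0={q,s}: X(!(r | p))=False !(r | p)=True (r | p)=False r=False p=False
s_1={r}: X(!(r | p))=False !(r | p)=False (r | p)=True r=True p=False
s_2={p,r,s}: X(!(r | p))=True !(r | p)=False (r | p)=True r=True p=True
s_3={s}: X(!(r | p))=False !(r | p)=True (r | p)=False r=False p=False
s_4={q,r,s}: X(!(r | p))=False !(r | p)=False (r | p)=True r=True p=False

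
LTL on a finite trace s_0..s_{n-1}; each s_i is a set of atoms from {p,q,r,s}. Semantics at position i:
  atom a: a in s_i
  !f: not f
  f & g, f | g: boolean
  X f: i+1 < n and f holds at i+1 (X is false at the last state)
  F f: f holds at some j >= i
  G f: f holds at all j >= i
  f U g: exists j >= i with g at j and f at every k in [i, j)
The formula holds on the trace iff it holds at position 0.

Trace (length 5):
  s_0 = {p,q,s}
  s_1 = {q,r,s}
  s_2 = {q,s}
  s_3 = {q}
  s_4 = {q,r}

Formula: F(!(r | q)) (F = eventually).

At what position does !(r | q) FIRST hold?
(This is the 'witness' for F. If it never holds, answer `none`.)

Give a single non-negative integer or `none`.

s_0={p,q,s}: !(r | q)=False (r | q)=True r=False q=True
s_1={q,r,s}: !(r | q)=False (r | q)=True r=True q=True
s_2={q,s}: !(r | q)=False (r | q)=True r=False q=True
s_3={q}: !(r | q)=False (r | q)=True r=False q=True
s_4={q,r}: !(r | q)=False (r | q)=True r=True q=True
F(!(r | q)) does not hold (no witness exists).

Answer: none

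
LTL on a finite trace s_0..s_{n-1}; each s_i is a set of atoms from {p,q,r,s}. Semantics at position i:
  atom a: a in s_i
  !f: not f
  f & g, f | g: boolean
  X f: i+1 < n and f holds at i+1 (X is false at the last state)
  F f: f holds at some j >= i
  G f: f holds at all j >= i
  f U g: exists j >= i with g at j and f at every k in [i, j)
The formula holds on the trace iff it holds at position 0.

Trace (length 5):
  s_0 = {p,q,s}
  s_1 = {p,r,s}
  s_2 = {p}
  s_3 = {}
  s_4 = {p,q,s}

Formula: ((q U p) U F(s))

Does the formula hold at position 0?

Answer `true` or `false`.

s_0={p,q,s}: ((q U p) U F(s))=True (q U p)=True q=True p=True F(s)=True s=True
s_1={p,r,s}: ((q U p) U F(s))=True (q U p)=True q=False p=True F(s)=True s=True
s_2={p}: ((q U p) U F(s))=True (q U p)=True q=False p=True F(s)=True s=False
s_3={}: ((q U p) U F(s))=True (q U p)=False q=False p=False F(s)=True s=False
s_4={p,q,s}: ((q U p) U F(s))=True (q U p)=True q=True p=True F(s)=True s=True

Answer: true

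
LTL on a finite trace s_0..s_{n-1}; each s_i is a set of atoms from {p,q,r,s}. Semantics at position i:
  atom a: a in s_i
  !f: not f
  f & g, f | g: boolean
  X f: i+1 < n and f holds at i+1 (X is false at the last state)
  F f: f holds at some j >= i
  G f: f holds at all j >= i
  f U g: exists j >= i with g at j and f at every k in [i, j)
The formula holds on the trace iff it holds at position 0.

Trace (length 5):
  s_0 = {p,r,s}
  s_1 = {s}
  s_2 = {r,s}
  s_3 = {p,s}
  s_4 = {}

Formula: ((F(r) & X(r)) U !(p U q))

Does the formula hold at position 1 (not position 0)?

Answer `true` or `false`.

Answer: true

Derivation:
s_0={p,r,s}: ((F(r) & X(r)) U !(p U q))=True (F(r) & X(r))=False F(r)=True r=True X(r)=False !(p U q)=True (p U q)=False p=True q=False
s_1={s}: ((F(r) & X(r)) U !(p U q))=True (F(r) & X(r))=True F(r)=True r=False X(r)=True !(p U q)=True (p U q)=False p=False q=False
s_2={r,s}: ((F(r) & X(r)) U !(p U q))=True (F(r) & X(r))=False F(r)=True r=True X(r)=False !(p U q)=True (p U q)=False p=False q=False
s_3={p,s}: ((F(r) & X(r)) U !(p U q))=True (F(r) & X(r))=False F(r)=False r=False X(r)=False !(p U q)=True (p U q)=False p=True q=False
s_4={}: ((F(r) & X(r)) U !(p U q))=True (F(r) & X(r))=False F(r)=False r=False X(r)=False !(p U q)=True (p U q)=False p=False q=False
Evaluating at position 1: result = True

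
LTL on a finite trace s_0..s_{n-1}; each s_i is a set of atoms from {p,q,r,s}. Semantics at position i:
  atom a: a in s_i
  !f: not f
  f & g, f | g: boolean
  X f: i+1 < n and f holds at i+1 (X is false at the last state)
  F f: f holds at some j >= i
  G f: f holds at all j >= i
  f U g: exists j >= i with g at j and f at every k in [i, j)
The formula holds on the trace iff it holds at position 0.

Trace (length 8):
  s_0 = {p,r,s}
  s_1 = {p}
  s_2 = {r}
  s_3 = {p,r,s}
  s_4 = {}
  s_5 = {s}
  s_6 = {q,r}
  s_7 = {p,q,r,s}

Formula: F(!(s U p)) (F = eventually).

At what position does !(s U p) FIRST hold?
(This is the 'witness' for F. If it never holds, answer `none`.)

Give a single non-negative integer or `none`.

s_0={p,r,s}: !(s U p)=False (s U p)=True s=True p=True
s_1={p}: !(s U p)=False (s U p)=True s=False p=True
s_2={r}: !(s U p)=True (s U p)=False s=False p=False
s_3={p,r,s}: !(s U p)=False (s U p)=True s=True p=True
s_4={}: !(s U p)=True (s U p)=False s=False p=False
s_5={s}: !(s U p)=True (s U p)=False s=True p=False
s_6={q,r}: !(s U p)=True (s U p)=False s=False p=False
s_7={p,q,r,s}: !(s U p)=False (s U p)=True s=True p=True
F(!(s U p)) holds; first witness at position 2.

Answer: 2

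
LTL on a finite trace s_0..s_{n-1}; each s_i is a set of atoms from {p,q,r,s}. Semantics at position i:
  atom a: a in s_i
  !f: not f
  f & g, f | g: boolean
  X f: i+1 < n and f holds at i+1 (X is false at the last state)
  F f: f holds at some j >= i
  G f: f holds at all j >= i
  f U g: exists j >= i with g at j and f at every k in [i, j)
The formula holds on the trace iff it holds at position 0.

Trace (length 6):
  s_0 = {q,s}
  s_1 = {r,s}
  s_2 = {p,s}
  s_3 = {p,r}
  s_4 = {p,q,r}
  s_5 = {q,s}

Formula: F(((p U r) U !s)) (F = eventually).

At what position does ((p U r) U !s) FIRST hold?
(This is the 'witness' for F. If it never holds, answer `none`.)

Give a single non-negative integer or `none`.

Answer: 1

Derivation:
s_0={q,s}: ((p U r) U !s)=False (p U r)=False p=False r=False !s=False s=True
s_1={r,s}: ((p U r) U !s)=True (p U r)=True p=False r=True !s=False s=True
s_2={p,s}: ((p U r) U !s)=True (p U r)=True p=True r=False !s=False s=True
s_3={p,r}: ((p U r) U !s)=True (p U r)=True p=True r=True !s=True s=False
s_4={p,q,r}: ((p U r) U !s)=True (p U r)=True p=True r=True !s=True s=False
s_5={q,s}: ((p U r) U !s)=False (p U r)=False p=False r=False !s=False s=True
F(((p U r) U !s)) holds; first witness at position 1.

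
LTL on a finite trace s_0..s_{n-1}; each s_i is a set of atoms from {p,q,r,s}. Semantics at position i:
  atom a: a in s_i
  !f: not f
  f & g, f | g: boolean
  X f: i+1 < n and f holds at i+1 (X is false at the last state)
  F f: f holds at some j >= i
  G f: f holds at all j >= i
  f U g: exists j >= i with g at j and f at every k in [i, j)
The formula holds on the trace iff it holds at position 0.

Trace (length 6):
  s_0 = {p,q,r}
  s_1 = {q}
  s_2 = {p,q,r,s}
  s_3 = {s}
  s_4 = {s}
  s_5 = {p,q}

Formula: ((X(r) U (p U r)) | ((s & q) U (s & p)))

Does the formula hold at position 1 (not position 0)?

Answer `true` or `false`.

s_0={p,q,r}: ((X(r) U (p U r)) | ((s & q) U (s & p)))=True (X(r) U (p U r))=True X(r)=False r=True (p U r)=True p=True ((s & q) U (s & p))=False (s & q)=False s=False q=True (s & p)=False
s_1={q}: ((X(r) U (p U r)) | ((s & q) U (s & p)))=True (X(r) U (p U r))=True X(r)=True r=False (p U r)=False p=False ((s & q) U (s & p))=False (s & q)=False s=False q=True (s & p)=False
s_2={p,q,r,s}: ((X(r) U (p U r)) | ((s & q) U (s & p)))=True (X(r) U (p U r))=True X(r)=False r=True (p U r)=True p=True ((s & q) U (s & p))=True (s & q)=True s=True q=True (s & p)=True
s_3={s}: ((X(r) U (p U r)) | ((s & q) U (s & p)))=False (X(r) U (p U r))=False X(r)=False r=False (p U r)=False p=False ((s & q) U (s & p))=False (s & q)=False s=True q=False (s & p)=False
s_4={s}: ((X(r) U (p U r)) | ((s & q) U (s & p)))=False (X(r) U (p U r))=False X(r)=False r=False (p U r)=False p=False ((s & q) U (s & p))=False (s & q)=False s=True q=False (s & p)=False
s_5={p,q}: ((X(r) U (p U r)) | ((s & q) U (s & p)))=False (X(r) U (p U r))=False X(r)=False r=False (p U r)=False p=True ((s & q) U (s & p))=False (s & q)=False s=False q=True (s & p)=False
Evaluating at position 1: result = True

Answer: true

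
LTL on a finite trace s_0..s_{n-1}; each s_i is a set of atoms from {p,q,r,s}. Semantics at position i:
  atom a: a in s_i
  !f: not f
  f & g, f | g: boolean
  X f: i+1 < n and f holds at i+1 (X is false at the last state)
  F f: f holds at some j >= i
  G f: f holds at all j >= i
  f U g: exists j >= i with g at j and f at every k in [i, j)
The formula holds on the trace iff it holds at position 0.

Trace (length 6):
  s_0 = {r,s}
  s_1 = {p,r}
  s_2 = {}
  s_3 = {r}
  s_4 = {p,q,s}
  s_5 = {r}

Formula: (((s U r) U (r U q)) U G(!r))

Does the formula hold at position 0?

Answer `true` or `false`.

Answer: false

Derivation:
s_0={r,s}: (((s U r) U (r U q)) U G(!r))=False ((s U r) U (r U q))=False (s U r)=True s=True r=True (r U q)=False q=False G(!r)=False !r=False
s_1={p,r}: (((s U r) U (r U q)) U G(!r))=False ((s U r) U (r U q))=False (s U r)=True s=False r=True (r U q)=False q=False G(!r)=False !r=False
s_2={}: (((s U r) U (r U q)) U G(!r))=False ((s U r) U (r U q))=False (s U r)=False s=False r=False (r U q)=False q=False G(!r)=False !r=True
s_3={r}: (((s U r) U (r U q)) U G(!r))=False ((s U r) U (r U q))=True (s U r)=True s=False r=True (r U q)=True q=False G(!r)=False !r=False
s_4={p,q,s}: (((s U r) U (r U q)) U G(!r))=False ((s U r) U (r U q))=True (s U r)=True s=True r=False (r U q)=True q=True G(!r)=False !r=True
s_5={r}: (((s U r) U (r U q)) U G(!r))=False ((s U r) U (r U q))=False (s U r)=True s=False r=True (r U q)=False q=False G(!r)=False !r=False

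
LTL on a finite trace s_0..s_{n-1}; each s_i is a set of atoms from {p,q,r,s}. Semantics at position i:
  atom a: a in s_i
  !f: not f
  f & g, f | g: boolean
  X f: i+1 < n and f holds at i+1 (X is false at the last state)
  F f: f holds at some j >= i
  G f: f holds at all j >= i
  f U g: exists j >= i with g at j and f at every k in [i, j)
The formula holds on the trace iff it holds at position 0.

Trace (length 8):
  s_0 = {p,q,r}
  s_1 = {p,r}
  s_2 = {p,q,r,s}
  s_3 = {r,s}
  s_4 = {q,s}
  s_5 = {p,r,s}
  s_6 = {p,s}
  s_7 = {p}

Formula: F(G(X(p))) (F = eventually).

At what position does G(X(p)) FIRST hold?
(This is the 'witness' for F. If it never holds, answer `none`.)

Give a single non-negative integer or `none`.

s_0={p,q,r}: G(X(p))=False X(p)=True p=True
s_1={p,r}: G(X(p))=False X(p)=True p=True
s_2={p,q,r,s}: G(X(p))=False X(p)=False p=True
s_3={r,s}: G(X(p))=False X(p)=False p=False
s_4={q,s}: G(X(p))=False X(p)=True p=False
s_5={p,r,s}: G(X(p))=False X(p)=True p=True
s_6={p,s}: G(X(p))=False X(p)=True p=True
s_7={p}: G(X(p))=False X(p)=False p=True
F(G(X(p))) does not hold (no witness exists).

Answer: none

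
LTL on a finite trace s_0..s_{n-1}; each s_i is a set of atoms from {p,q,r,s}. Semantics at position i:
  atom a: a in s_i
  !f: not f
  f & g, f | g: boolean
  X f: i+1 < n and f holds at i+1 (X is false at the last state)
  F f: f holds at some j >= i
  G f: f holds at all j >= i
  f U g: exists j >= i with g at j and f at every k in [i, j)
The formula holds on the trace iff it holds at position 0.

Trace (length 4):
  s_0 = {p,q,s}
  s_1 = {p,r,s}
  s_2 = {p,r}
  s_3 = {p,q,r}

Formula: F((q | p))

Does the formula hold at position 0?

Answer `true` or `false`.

s_0={p,q,s}: F((q | p))=True (q | p)=True q=True p=True
s_1={p,r,s}: F((q | p))=True (q | p)=True q=False p=True
s_2={p,r}: F((q | p))=True (q | p)=True q=False p=True
s_3={p,q,r}: F((q | p))=True (q | p)=True q=True p=True

Answer: true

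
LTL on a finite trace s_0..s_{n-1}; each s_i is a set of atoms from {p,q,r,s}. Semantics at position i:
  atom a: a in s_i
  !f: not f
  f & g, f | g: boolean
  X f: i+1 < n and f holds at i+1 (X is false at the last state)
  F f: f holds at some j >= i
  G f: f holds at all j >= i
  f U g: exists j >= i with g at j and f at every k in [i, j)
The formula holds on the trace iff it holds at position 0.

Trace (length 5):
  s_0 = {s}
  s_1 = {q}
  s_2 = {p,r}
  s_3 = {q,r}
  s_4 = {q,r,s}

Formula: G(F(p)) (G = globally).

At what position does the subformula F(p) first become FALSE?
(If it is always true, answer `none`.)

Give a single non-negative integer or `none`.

Answer: 3

Derivation:
s_0={s}: F(p)=True p=False
s_1={q}: F(p)=True p=False
s_2={p,r}: F(p)=True p=True
s_3={q,r}: F(p)=False p=False
s_4={q,r,s}: F(p)=False p=False
G(F(p)) holds globally = False
First violation at position 3.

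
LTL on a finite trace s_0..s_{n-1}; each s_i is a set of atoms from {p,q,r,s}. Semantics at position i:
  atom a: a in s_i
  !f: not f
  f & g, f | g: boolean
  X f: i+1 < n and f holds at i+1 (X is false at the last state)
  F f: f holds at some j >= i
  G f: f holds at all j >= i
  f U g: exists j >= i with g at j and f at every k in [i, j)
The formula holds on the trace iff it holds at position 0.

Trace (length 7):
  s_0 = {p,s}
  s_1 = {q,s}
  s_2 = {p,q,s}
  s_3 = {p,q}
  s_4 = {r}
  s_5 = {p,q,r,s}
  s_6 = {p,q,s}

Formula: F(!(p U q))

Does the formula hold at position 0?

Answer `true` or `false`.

Answer: true

Derivation:
s_0={p,s}: F(!(p U q))=True !(p U q)=False (p U q)=True p=True q=False
s_1={q,s}: F(!(p U q))=True !(p U q)=False (p U q)=True p=False q=True
s_2={p,q,s}: F(!(p U q))=True !(p U q)=False (p U q)=True p=True q=True
s_3={p,q}: F(!(p U q))=True !(p U q)=False (p U q)=True p=True q=True
s_4={r}: F(!(p U q))=True !(p U q)=True (p U q)=False p=False q=False
s_5={p,q,r,s}: F(!(p U q))=False !(p U q)=False (p U q)=True p=True q=True
s_6={p,q,s}: F(!(p U q))=False !(p U q)=False (p U q)=True p=True q=True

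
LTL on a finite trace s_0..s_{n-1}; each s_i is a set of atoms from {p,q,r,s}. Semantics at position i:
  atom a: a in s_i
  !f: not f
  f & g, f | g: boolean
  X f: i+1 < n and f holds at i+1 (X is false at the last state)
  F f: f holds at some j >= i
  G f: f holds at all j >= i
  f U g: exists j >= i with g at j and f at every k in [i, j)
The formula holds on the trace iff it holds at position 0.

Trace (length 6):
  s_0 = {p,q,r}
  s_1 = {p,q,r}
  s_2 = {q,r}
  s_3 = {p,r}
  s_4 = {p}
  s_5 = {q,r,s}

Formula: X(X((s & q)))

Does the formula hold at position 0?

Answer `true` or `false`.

Answer: false

Derivation:
s_0={p,q,r}: X(X((s & q)))=False X((s & q))=False (s & q)=False s=False q=True
s_1={p,q,r}: X(X((s & q)))=False X((s & q))=False (s & q)=False s=False q=True
s_2={q,r}: X(X((s & q)))=False X((s & q))=False (s & q)=False s=False q=True
s_3={p,r}: X(X((s & q)))=True X((s & q))=False (s & q)=False s=False q=False
s_4={p}: X(X((s & q)))=False X((s & q))=True (s & q)=False s=False q=False
s_5={q,r,s}: X(X((s & q)))=False X((s & q))=False (s & q)=True s=True q=True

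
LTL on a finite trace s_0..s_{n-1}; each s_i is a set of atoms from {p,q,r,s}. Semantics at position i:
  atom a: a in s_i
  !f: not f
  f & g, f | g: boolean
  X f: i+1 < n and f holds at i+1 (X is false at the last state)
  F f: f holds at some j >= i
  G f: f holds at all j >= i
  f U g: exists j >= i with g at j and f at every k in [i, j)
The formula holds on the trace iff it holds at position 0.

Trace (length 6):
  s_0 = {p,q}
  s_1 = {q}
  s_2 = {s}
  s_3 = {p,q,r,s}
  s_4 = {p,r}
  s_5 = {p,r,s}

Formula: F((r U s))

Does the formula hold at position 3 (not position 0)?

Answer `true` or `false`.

Answer: true

Derivation:
s_0={p,q}: F((r U s))=True (r U s)=False r=False s=False
s_1={q}: F((r U s))=True (r U s)=False r=False s=False
s_2={s}: F((r U s))=True (r U s)=True r=False s=True
s_3={p,q,r,s}: F((r U s))=True (r U s)=True r=True s=True
s_4={p,r}: F((r U s))=True (r U s)=True r=True s=False
s_5={p,r,s}: F((r U s))=True (r U s)=True r=True s=True
Evaluating at position 3: result = True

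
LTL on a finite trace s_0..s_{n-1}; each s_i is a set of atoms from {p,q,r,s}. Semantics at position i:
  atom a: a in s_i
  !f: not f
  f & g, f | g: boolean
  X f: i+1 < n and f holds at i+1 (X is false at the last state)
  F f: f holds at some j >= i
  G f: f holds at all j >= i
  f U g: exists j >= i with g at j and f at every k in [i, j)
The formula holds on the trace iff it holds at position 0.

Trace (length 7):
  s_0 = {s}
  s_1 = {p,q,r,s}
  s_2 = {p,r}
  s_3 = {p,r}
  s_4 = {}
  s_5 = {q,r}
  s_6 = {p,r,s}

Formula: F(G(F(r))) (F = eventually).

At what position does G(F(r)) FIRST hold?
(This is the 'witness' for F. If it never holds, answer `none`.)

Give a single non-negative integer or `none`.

s_0={s}: G(F(r))=True F(r)=True r=False
s_1={p,q,r,s}: G(F(r))=True F(r)=True r=True
s_2={p,r}: G(F(r))=True F(r)=True r=True
s_3={p,r}: G(F(r))=True F(r)=True r=True
s_4={}: G(F(r))=True F(r)=True r=False
s_5={q,r}: G(F(r))=True F(r)=True r=True
s_6={p,r,s}: G(F(r))=True F(r)=True r=True
F(G(F(r))) holds; first witness at position 0.

Answer: 0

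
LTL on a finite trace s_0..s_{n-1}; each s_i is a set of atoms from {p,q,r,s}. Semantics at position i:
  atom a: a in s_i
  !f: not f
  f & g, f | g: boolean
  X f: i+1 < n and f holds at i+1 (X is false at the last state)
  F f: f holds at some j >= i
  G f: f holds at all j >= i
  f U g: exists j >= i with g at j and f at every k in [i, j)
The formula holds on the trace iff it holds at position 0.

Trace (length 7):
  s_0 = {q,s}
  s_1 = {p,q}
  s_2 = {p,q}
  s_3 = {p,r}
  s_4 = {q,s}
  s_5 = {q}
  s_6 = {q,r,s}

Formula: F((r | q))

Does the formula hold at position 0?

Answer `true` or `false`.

s_0={q,s}: F((r | q))=True (r | q)=True r=False q=True
s_1={p,q}: F((r | q))=True (r | q)=True r=False q=True
s_2={p,q}: F((r | q))=True (r | q)=True r=False q=True
s_3={p,r}: F((r | q))=True (r | q)=True r=True q=False
s_4={q,s}: F((r | q))=True (r | q)=True r=False q=True
s_5={q}: F((r | q))=True (r | q)=True r=False q=True
s_6={q,r,s}: F((r | q))=True (r | q)=True r=True q=True

Answer: true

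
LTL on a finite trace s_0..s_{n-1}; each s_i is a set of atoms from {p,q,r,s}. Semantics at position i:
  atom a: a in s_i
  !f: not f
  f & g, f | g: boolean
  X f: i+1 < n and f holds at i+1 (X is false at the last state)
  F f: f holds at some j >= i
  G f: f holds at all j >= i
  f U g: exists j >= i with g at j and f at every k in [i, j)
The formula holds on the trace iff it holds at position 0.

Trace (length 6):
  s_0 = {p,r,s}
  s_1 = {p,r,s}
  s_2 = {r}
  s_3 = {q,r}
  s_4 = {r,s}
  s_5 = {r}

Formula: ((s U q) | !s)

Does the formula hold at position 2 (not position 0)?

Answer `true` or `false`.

s_0={p,r,s}: ((s U q) | !s)=False (s U q)=False s=True q=False !s=False
s_1={p,r,s}: ((s U q) | !s)=False (s U q)=False s=True q=False !s=False
s_2={r}: ((s U q) | !s)=True (s U q)=False s=False q=False !s=True
s_3={q,r}: ((s U q) | !s)=True (s U q)=True s=False q=True !s=True
s_4={r,s}: ((s U q) | !s)=False (s U q)=False s=True q=False !s=False
s_5={r}: ((s U q) | !s)=True (s U q)=False s=False q=False !s=True
Evaluating at position 2: result = True

Answer: true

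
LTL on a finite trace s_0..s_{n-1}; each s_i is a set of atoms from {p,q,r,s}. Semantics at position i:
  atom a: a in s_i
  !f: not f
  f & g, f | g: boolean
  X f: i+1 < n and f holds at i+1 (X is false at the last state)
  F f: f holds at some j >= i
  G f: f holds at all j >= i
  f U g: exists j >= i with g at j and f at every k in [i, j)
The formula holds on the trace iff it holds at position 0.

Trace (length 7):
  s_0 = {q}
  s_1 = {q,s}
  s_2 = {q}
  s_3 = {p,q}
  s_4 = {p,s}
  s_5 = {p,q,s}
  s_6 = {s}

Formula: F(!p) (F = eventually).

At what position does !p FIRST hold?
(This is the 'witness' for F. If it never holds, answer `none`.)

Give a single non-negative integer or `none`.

s_0={q}: !p=True p=False
s_1={q,s}: !p=True p=False
s_2={q}: !p=True p=False
s_3={p,q}: !p=False p=True
s_4={p,s}: !p=False p=True
s_5={p,q,s}: !p=False p=True
s_6={s}: !p=True p=False
F(!p) holds; first witness at position 0.

Answer: 0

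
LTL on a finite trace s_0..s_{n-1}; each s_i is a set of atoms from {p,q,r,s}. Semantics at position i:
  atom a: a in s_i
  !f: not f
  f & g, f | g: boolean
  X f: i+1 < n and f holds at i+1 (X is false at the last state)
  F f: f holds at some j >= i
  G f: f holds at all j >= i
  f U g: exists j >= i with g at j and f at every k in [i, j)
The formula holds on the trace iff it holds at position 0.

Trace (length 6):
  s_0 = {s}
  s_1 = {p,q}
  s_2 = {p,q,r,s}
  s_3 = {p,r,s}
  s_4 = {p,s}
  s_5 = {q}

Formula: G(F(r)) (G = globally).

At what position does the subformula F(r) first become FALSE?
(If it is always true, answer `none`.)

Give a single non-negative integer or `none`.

s_0={s}: F(r)=True r=False
s_1={p,q}: F(r)=True r=False
s_2={p,q,r,s}: F(r)=True r=True
s_3={p,r,s}: F(r)=True r=True
s_4={p,s}: F(r)=False r=False
s_5={q}: F(r)=False r=False
G(F(r)) holds globally = False
First violation at position 4.

Answer: 4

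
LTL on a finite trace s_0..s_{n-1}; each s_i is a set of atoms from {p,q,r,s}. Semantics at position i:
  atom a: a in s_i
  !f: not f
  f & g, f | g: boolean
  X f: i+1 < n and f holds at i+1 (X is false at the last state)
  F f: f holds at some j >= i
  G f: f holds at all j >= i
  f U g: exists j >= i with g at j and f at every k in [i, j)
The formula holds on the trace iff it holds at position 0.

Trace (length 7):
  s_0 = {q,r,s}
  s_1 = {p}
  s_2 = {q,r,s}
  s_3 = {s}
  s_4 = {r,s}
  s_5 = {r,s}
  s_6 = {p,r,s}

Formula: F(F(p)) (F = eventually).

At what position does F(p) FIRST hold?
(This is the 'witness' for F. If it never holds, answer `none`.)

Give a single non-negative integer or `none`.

Answer: 0

Derivation:
s_0={q,r,s}: F(p)=True p=False
s_1={p}: F(p)=True p=True
s_2={q,r,s}: F(p)=True p=False
s_3={s}: F(p)=True p=False
s_4={r,s}: F(p)=True p=False
s_5={r,s}: F(p)=True p=False
s_6={p,r,s}: F(p)=True p=True
F(F(p)) holds; first witness at position 0.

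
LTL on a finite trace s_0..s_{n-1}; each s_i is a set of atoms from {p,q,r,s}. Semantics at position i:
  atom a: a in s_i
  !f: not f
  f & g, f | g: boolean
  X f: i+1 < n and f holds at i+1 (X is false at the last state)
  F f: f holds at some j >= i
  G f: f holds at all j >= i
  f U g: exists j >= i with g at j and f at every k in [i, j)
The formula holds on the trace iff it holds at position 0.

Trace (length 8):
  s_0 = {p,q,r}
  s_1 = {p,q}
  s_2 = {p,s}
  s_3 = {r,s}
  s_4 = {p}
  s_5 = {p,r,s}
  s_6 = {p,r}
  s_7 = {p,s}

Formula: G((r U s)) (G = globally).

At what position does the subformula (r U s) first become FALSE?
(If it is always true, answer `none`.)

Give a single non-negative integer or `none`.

Answer: 0

Derivation:
s_0={p,q,r}: (r U s)=False r=True s=False
s_1={p,q}: (r U s)=False r=False s=False
s_2={p,s}: (r U s)=True r=False s=True
s_3={r,s}: (r U s)=True r=True s=True
s_4={p}: (r U s)=False r=False s=False
s_5={p,r,s}: (r U s)=True r=True s=True
s_6={p,r}: (r U s)=True r=True s=False
s_7={p,s}: (r U s)=True r=False s=True
G((r U s)) holds globally = False
First violation at position 0.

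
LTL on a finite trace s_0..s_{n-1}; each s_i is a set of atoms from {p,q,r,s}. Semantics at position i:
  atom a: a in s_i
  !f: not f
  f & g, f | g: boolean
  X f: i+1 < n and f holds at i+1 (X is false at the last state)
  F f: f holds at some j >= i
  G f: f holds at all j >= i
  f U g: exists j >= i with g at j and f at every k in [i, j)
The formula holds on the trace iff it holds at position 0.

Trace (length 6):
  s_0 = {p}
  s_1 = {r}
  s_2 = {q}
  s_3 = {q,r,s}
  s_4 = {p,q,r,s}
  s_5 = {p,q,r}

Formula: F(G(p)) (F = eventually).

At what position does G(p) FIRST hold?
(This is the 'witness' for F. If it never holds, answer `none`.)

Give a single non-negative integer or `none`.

Answer: 4

Derivation:
s_0={p}: G(p)=False p=True
s_1={r}: G(p)=False p=False
s_2={q}: G(p)=False p=False
s_3={q,r,s}: G(p)=False p=False
s_4={p,q,r,s}: G(p)=True p=True
s_5={p,q,r}: G(p)=True p=True
F(G(p)) holds; first witness at position 4.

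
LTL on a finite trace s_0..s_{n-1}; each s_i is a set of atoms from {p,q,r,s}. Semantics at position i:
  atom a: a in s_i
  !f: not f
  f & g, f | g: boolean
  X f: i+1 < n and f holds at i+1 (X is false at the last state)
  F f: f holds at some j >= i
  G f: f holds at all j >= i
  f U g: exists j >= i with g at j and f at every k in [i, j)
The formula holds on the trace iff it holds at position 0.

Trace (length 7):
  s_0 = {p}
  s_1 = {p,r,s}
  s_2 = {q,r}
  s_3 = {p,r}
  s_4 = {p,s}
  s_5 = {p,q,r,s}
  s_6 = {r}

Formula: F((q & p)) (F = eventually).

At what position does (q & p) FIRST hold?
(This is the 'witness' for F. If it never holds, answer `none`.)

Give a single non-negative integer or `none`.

s_0={p}: (q & p)=False q=False p=True
s_1={p,r,s}: (q & p)=False q=False p=True
s_2={q,r}: (q & p)=False q=True p=False
s_3={p,r}: (q & p)=False q=False p=True
s_4={p,s}: (q & p)=False q=False p=True
s_5={p,q,r,s}: (q & p)=True q=True p=True
s_6={r}: (q & p)=False q=False p=False
F((q & p)) holds; first witness at position 5.

Answer: 5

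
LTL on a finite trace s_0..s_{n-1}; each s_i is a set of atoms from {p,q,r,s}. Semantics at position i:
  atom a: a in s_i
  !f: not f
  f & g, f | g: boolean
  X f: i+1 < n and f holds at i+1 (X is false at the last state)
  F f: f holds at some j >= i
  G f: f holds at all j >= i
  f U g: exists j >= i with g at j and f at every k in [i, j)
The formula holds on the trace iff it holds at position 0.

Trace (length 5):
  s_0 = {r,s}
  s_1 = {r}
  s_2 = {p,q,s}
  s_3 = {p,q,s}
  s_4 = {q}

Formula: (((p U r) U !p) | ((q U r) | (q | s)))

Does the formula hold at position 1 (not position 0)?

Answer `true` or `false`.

Answer: true

Derivation:
s_0={r,s}: (((p U r) U !p) | ((q U r) | (q | s)))=True ((p U r) U !p)=True (p U r)=True p=False r=True !p=True ((q U r) | (q | s))=True (q U r)=True q=False (q | s)=True s=True
s_1={r}: (((p U r) U !p) | ((q U r) | (q | s)))=True ((p U r) U !p)=True (p U r)=True p=False r=True !p=True ((q U r) | (q | s))=True (q U r)=True q=False (q | s)=False s=False
s_2={p,q,s}: (((p U r) U !p) | ((q U r) | (q | s)))=True ((p U r) U !p)=False (p U r)=False p=True r=False !p=False ((q U r) | (q | s))=True (q U r)=False q=True (q | s)=True s=True
s_3={p,q,s}: (((p U r) U !p) | ((q U r) | (q | s)))=True ((p U r) U !p)=False (p U r)=False p=True r=False !p=False ((q U r) | (q | s))=True (q U r)=False q=True (q | s)=True s=True
s_4={q}: (((p U r) U !p) | ((q U r) | (q | s)))=True ((p U r) U !p)=True (p U r)=False p=False r=False !p=True ((q U r) | (q | s))=True (q U r)=False q=True (q | s)=True s=False
Evaluating at position 1: result = True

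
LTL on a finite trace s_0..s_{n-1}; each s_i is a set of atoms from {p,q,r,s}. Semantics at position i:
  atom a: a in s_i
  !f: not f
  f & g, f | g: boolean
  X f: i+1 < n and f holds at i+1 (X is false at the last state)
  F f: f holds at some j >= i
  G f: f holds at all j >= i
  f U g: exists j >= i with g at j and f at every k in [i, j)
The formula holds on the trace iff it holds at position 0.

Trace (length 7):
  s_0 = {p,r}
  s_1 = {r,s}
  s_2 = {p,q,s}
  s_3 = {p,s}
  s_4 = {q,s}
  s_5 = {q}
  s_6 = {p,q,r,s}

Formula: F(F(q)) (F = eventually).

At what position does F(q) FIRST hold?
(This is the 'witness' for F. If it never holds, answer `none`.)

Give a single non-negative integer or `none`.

s_0={p,r}: F(q)=True q=False
s_1={r,s}: F(q)=True q=False
s_2={p,q,s}: F(q)=True q=True
s_3={p,s}: F(q)=True q=False
s_4={q,s}: F(q)=True q=True
s_5={q}: F(q)=True q=True
s_6={p,q,r,s}: F(q)=True q=True
F(F(q)) holds; first witness at position 0.

Answer: 0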